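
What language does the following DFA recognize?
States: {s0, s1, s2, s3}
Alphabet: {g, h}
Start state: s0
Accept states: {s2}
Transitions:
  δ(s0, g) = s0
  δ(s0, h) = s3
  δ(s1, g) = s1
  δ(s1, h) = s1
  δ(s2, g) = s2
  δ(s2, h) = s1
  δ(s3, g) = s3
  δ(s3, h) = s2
Testing a few strings:
  'ggh' → reject
  'g' → reject
  'hg' → reject
  'h' → reject
State roles: s0=zero h's; s1=≥ three h's (dead); s2=two h's; s3=one h
All strings over {g,h} containing exactly two h's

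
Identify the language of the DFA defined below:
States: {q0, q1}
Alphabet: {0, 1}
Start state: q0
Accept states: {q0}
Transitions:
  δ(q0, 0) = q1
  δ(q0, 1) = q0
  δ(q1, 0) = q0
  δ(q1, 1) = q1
Testing a few strings:
  '101' → reject
  '11' → accept
  '110' → reject
  '1' → accept
State roles: q0=even number of 0's so far; q1=odd number of 0's so far
All binary strings with an even number of 0's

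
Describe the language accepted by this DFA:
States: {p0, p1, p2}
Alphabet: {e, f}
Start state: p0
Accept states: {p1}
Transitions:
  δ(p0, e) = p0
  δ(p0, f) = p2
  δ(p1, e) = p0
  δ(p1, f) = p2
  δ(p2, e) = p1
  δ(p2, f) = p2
Testing a few strings:
  'feef' → reject
  'fff' → reject
  'fefe' → accept
  'ffe' → accept
State roles: p0=no suffix match; p1=suffix is fe; p2=one trailing f
All strings over {e,f} ending with fe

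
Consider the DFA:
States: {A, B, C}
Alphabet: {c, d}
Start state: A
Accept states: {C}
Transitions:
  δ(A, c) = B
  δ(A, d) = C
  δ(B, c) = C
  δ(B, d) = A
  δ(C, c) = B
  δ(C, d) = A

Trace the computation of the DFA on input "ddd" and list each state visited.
read 'd': A → C
  read 'd': C → A
  read 'd': A → C
A -> C -> A -> C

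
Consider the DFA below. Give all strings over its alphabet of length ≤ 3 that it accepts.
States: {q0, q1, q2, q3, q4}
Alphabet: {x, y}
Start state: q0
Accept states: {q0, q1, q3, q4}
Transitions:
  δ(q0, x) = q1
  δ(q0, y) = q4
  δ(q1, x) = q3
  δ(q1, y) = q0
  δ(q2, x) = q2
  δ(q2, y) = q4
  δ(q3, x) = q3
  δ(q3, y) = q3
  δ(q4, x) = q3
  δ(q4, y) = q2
ε, x, y, xx, xy, yx, xxx, xxy, xyx, xyy, yxx, yxy, yyy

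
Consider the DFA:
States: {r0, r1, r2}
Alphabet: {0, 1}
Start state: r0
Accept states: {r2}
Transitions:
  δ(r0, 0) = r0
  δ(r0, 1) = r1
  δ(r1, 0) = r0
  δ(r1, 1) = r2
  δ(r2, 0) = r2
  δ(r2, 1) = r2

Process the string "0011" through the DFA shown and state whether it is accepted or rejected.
Processing string "0011":
  r0 --0--> r0
  r0 --0--> r0
  r0 --1--> r1
  r1 --1--> r2
Final state: r2
Accept states: {r2}
Yes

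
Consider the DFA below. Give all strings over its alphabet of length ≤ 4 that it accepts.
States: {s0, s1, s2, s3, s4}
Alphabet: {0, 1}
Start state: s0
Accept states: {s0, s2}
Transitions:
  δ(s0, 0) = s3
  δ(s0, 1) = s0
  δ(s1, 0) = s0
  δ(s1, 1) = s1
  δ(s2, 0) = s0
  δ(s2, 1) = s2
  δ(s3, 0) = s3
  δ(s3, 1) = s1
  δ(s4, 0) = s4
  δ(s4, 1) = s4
ε, 1, 11, 010, 111, 0010, 0101, 0110, 1010, 1111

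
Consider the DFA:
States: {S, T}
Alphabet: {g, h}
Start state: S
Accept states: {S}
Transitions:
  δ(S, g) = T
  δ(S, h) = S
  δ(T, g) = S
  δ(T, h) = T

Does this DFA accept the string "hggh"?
Processing string "hggh":
  S --h--> S
  S --g--> T
  T --g--> S
  S --h--> S
Final state: S
Accept states: {S}
Yes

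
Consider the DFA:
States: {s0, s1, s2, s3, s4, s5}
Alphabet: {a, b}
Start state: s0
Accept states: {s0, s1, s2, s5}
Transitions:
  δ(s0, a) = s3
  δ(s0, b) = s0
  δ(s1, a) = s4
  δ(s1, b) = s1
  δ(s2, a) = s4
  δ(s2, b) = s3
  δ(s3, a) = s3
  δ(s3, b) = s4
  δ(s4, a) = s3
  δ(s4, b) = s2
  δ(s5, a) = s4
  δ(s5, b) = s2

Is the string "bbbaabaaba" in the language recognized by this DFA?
Processing string "bbbaabaaba":
  s0 --b--> s0
  s0 --b--> s0
  s0 --b--> s0
  s0 --a--> s3
  s3 --a--> s3
  s3 --b--> s4
  s4 --a--> s3
  s3 --a--> s3
  s3 --b--> s4
  s4 --a--> s3
Final state: s3
Accept states: {s0, s1, s2, s5}
No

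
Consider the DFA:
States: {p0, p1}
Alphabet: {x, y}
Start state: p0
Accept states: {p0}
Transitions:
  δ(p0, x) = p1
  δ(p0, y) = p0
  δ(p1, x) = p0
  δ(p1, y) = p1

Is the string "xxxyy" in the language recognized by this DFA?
Processing string "xxxyy":
  p0 --x--> p1
  p1 --x--> p0
  p0 --x--> p1
  p1 --y--> p1
  p1 --y--> p1
Final state: p1
Accept states: {p0}
No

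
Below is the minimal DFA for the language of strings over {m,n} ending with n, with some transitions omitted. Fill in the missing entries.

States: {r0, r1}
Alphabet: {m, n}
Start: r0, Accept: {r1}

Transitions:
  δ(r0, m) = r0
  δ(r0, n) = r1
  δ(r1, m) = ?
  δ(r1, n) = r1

From the language and accept set, identify what each state tracks — r0: last symbol not n; r1: last symbol is n.
Each missing δ(q, a) is the state matching the new tracked value after reading a.
δ(r1, m) = r0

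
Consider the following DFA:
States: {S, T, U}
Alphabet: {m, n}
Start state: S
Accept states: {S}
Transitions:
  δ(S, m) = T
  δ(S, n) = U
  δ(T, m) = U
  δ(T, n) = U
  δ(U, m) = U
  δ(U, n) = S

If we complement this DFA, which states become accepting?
Complement accept states = All states \ Original accept states
= {S, T, U} \ {S}
{T, U}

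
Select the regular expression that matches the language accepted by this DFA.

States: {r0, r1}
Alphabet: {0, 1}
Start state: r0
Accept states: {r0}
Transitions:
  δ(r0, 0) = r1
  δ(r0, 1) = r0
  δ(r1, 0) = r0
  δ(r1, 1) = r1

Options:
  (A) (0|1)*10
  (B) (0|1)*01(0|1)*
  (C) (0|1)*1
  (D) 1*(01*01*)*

Check each option against the DFA on short strings; one disagreement eliminates an option:
  (A) (0|1)*10: on ε the DFA stays in r0 and accepts (r0 ∈ Accept), but the regex does not match it → eliminate
  (B) (0|1)*01(0|1)*: on ε the DFA stays in r0 and accepts (r0 ∈ Accept), but the regex does not match it → eliminate
  (C) (0|1)*1: on ε the DFA stays in r0 and accepts (r0 ∈ Accept), but the regex does not match it → eliminate
  (D) 1*(01*01*)*: agrees with the DFA on every string of length ≤ 6
Only (D) is consistent with the DFA.
(D) 1*(01*01*)*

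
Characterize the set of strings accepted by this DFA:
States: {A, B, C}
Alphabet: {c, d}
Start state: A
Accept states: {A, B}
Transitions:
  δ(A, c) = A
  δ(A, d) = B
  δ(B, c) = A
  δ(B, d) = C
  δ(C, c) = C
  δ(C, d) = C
Testing a few strings:
  'cdc' → accept
  'dc' → accept
  'cc' → accept
  'ccdd' → reject
State roles: A=last symbol not d (ok); B=last symbol d (ok); C=saw dd (dead)
All strings over {c,d} with no two consecutive d's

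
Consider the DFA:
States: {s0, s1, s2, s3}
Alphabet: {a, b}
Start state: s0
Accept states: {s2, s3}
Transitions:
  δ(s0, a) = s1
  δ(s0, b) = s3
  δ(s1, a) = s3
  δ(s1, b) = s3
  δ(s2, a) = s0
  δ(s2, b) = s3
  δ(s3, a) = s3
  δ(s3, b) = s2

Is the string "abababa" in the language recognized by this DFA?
Processing string "abababa":
  s0 --a--> s1
  s1 --b--> s3
  s3 --a--> s3
  s3 --b--> s2
  s2 --a--> s0
  s0 --b--> s3
  s3 --a--> s3
Final state: s3
Accept states: {s2, s3}
Yes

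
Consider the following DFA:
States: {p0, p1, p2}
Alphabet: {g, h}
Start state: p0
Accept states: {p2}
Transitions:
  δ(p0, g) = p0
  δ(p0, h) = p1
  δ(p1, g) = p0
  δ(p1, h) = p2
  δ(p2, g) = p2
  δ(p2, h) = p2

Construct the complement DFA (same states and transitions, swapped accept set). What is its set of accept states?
Complement accept states = All states \ Original accept states
= {p0, p1, p2} \ {p2}
{p0, p1}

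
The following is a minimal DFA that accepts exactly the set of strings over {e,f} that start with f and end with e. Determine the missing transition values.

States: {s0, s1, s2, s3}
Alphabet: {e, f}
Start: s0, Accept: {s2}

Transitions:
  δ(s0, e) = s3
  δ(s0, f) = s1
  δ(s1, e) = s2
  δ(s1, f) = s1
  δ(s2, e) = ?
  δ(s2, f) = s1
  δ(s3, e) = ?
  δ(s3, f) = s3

From the language and accept set, identify what each state tracks — s0: no input read; s1: started with f, last symbol f; s2: started with f, last symbol e; s3: started with e (dead).
Each missing δ(q, a) is the state matching the new tracked value after reading a.
δ(s2, e) = s2; δ(s3, e) = s3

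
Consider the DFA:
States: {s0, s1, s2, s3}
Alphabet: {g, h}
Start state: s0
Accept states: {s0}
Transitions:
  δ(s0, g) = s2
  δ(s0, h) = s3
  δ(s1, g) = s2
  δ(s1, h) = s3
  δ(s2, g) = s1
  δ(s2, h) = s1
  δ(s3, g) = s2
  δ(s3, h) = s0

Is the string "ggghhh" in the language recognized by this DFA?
Processing string "ggghhh":
  s0 --g--> s2
  s2 --g--> s1
  s1 --g--> s2
  s2 --h--> s1
  s1 --h--> s3
  s3 --h--> s0
Final state: s0
Accept states: {s0}
Yes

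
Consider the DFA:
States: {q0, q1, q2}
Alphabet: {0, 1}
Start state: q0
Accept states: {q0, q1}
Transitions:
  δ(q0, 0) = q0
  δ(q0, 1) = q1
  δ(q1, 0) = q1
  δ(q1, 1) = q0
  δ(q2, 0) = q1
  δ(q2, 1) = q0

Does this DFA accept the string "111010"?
Processing string "111010":
  q0 --1--> q1
  q1 --1--> q0
  q0 --1--> q1
  q1 --0--> q1
  q1 --1--> q0
  q0 --0--> q0
Final state: q0
Accept states: {q0, q1}
Yes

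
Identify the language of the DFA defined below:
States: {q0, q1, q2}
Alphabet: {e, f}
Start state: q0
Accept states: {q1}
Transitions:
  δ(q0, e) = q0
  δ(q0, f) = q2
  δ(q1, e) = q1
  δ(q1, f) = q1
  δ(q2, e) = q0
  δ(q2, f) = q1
Testing a few strings:
  'efe' → reject
  'feef' → reject
  'ffe' → accept
  'f' → reject
State roles: q0=no progress toward ff; q1=substring ff seen; q2=one trailing f
All strings over {e,f} containing the substring ff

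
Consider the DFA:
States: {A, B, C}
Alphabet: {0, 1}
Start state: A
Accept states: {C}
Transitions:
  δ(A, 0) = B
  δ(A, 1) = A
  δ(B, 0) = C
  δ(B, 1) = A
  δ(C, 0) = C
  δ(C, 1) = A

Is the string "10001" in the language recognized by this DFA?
Processing string "10001":
  A --1--> A
  A --0--> B
  B --0--> C
  C --0--> C
  C --1--> A
Final state: A
Accept states: {C}
No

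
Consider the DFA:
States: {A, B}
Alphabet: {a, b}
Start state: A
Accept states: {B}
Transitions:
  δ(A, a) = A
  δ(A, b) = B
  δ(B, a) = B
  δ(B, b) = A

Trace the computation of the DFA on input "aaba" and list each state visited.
read 'a': A → A
  read 'a': A → A
  read 'b': A → B
  read 'a': B → B
A -> A -> A -> B -> B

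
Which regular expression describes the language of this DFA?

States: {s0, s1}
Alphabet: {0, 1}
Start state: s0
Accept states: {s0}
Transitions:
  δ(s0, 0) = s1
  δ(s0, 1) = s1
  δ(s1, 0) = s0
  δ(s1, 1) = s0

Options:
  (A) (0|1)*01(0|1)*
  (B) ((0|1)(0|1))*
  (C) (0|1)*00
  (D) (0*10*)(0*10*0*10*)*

Check each option against the DFA on short strings; one disagreement eliminates an option:
  (A) (0|1)*01(0|1)*: on ε the DFA stays in s0 and accepts (s0 ∈ Accept), but the regex does not match it → eliminate
  (B) ((0|1)(0|1))*: agrees with the DFA on every string of length ≤ 6
  (C) (0|1)*00: on ε the DFA stays in s0 and accepts (s0 ∈ Accept), but the regex does not match it → eliminate
  (D) (0*10*)(0*10*0*10*)*: on ε the DFA stays in s0 and accepts (s0 ∈ Accept), but the regex does not match it → eliminate
Only (B) is consistent with the DFA.
(B) ((0|1)(0|1))*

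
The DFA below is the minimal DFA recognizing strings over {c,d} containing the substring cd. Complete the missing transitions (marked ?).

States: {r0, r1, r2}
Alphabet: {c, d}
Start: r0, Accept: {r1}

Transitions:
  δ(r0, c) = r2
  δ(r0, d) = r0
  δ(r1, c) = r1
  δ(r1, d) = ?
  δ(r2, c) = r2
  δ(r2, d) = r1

From the language and accept set, identify what each state tracks — r0: no c seen yet; r1: substring cd seen; r2: seen a c, waiting for d.
Each missing δ(q, a) is the state matching the new tracked value after reading a.
δ(r1, d) = r1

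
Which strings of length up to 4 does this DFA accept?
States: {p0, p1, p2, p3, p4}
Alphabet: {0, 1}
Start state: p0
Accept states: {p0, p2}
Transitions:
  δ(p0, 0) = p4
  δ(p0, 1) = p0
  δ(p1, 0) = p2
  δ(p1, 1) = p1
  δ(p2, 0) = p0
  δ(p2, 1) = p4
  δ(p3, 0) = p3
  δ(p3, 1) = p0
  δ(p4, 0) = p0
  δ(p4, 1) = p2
ε, 1, 00, 01, 11, 001, 010, 100, 101, 111, 0000, 0001, 0011, 0101, 0110, 0111, 1001, 1010, 1100, 1101, 1111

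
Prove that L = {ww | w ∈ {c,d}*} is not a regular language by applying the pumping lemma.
Assume L is regular with pumping length p. Idea: pumping the leading c-block breaks the equality of the two halves.
Choose s = c^p d c^p d ∈ L (with w = c^p d). |s| = 2p+2 ≥ p. By the pumping lemma, s = xyz with |xy| ≤ p, |y| > 0, so y = c^k with k ≥ 1, in the first c-block. Then xy²z = c^(p+k) d c^p d, of length 2p+2+k. If k is odd this length is odd, so it cannot be of the form ww. If k is even, each half has length p+1+k/2 ≤ p+k, so the first half lies entirely inside the leading c-block and contains no d, while the second half ends in d; the halves differ. Either way xy²z ∉ L.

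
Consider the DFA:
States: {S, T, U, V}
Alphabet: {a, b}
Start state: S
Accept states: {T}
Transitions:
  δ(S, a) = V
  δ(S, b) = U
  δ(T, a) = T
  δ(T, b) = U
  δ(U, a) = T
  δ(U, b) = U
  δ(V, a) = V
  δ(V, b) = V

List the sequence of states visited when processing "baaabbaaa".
read 'b': S → U
  read 'a': U → T
  read 'a': T → T
  read 'a': T → T
  read 'b': T → U
  read 'b': U → U
  read 'a': U → T
  read 'a': T → T
  read 'a': T → T
S -> U -> T -> T -> T -> U -> U -> T -> T -> T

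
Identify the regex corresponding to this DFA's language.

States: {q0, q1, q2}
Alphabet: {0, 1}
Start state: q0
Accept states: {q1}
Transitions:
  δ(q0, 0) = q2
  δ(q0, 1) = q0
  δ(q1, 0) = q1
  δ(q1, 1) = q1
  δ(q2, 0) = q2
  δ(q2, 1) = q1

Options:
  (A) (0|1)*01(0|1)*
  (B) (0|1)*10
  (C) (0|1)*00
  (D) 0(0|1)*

Check each option against the DFA on short strings; one disagreement eliminates an option:
  (A) (0|1)*01(0|1)*: agrees with the DFA on every string of length ≤ 6
  (B) (0|1)*10: on '01' the DFA goes q0 → q2 → q1 and accepts (q1 ∈ Accept), but the regex does not match it → eliminate
  (C) (0|1)*00: on '00' the DFA goes q0 → q2 → q2 and rejects (q2 ∉ Accept), but the regex matches it → eliminate
  (D) 0(0|1)*: on '0' the DFA goes q0 → q2 and rejects (q2 ∉ Accept), but the regex matches it → eliminate
Only (A) is consistent with the DFA.
(A) (0|1)*01(0|1)*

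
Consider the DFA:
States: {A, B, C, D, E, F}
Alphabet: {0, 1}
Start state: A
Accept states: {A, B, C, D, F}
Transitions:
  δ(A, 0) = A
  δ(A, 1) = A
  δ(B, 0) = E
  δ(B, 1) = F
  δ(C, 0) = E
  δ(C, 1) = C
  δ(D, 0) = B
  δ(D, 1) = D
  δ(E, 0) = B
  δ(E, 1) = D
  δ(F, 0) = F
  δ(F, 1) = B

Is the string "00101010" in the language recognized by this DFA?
Processing string "00101010":
  A --0--> A
  A --0--> A
  A --1--> A
  A --0--> A
  A --1--> A
  A --0--> A
  A --1--> A
  A --0--> A
Final state: A
Accept states: {A, B, C, D, F}
Yes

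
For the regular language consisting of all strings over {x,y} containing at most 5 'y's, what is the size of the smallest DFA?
By Myhill–Nerode, count the distinguishable equivalence classes: 7 classes — having seen 0, 1, …, 5, or >5 copies of 'y'; counts 0 through 5 are accepting and >5 is dead.
7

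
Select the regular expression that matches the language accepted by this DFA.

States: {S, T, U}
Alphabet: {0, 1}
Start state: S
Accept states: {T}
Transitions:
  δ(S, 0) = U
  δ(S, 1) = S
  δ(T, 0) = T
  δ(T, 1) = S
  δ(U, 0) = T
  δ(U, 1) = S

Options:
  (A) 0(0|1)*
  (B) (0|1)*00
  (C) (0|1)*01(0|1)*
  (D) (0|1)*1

Check each option against the DFA on short strings; one disagreement eliminates an option:
  (A) 0(0|1)*: on '0' the DFA goes S → U and rejects (U ∉ Accept), but the regex matches it → eliminate
  (B) (0|1)*00: agrees with the DFA on every string of length ≤ 6
  (C) (0|1)*01(0|1)*: on '00' the DFA goes S → U → T and accepts (T ∈ Accept), but the regex does not match it → eliminate
  (D) (0|1)*1: on '1' the DFA goes S → S and rejects (S ∉ Accept), but the regex matches it → eliminate
Only (B) is consistent with the DFA.
(B) (0|1)*00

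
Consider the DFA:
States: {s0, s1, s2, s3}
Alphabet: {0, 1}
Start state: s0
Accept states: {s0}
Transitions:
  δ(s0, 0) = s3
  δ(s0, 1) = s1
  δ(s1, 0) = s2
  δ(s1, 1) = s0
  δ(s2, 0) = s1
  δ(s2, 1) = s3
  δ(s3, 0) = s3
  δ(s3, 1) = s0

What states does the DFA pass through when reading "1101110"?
read '1': s0 → s1
  read '1': s1 → s0
  read '0': s0 → s3
  read '1': s3 → s0
  read '1': s0 → s1
  read '1': s1 → s0
  read '0': s0 → s3
s0 -> s1 -> s0 -> s3 -> s0 -> s1 -> s0 -> s3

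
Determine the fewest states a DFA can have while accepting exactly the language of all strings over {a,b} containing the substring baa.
By Myhill–Nerode, count the distinguishable equivalence classes: 4 classes — one per longest suffix of the input that is a prefix of 'baa' (lengths 0 through 2), plus an absorbing 'already seen baa' class.
4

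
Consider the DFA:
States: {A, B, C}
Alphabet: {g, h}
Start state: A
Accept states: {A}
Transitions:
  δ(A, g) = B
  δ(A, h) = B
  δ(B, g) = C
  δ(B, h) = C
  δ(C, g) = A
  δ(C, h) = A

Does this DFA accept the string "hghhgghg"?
Processing string "hghhgghg":
  A --h--> B
  B --g--> C
  C --h--> A
  A --h--> B
  B --g--> C
  C --g--> A
  A --h--> B
  B --g--> C
Final state: C
Accept states: {A}
No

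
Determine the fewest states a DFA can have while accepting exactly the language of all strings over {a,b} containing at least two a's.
By Myhill–Nerode, count the distinguishable equivalence classes: three classes — 0, 1, or ≥2 a's seen.
3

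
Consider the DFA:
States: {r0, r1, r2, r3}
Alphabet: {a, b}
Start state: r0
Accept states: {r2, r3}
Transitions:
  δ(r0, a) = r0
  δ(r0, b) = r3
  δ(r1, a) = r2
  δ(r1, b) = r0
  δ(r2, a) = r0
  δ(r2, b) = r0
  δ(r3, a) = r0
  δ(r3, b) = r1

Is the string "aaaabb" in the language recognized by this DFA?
Processing string "aaaabb":
  r0 --a--> r0
  r0 --a--> r0
  r0 --a--> r0
  r0 --a--> r0
  r0 --b--> r3
  r3 --b--> r1
Final state: r1
Accept states: {r2, r3}
No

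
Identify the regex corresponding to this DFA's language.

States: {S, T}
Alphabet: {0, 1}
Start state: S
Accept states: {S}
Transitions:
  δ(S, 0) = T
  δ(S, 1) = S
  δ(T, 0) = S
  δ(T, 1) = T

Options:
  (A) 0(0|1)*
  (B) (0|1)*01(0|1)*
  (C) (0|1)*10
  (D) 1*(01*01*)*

Check each option against the DFA on short strings; one disagreement eliminates an option:
  (A) 0(0|1)*: on ε the DFA stays in S and accepts (S ∈ Accept), but the regex does not match it → eliminate
  (B) (0|1)*01(0|1)*: on ε the DFA stays in S and accepts (S ∈ Accept), but the regex does not match it → eliminate
  (C) (0|1)*10: on ε the DFA stays in S and accepts (S ∈ Accept), but the regex does not match it → eliminate
  (D) 1*(01*01*)*: agrees with the DFA on every string of length ≤ 6
Only (D) is consistent with the DFA.
(D) 1*(01*01*)*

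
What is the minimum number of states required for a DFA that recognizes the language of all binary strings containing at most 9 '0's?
By Myhill–Nerode, count the distinguishable equivalence classes: 11 classes — having seen 0, 1, …, 9, or >9 copies of '0'; counts 0 through 9 are accepting and >9 is dead.
11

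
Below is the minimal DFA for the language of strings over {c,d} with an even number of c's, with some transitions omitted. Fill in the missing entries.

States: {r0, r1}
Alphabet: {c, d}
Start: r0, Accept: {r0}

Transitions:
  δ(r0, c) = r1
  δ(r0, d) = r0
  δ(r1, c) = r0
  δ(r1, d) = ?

From the language and accept set, identify what each state tracks — r0: even number of c's so far; r1: odd number of c's so far.
Each missing δ(q, a) is the state matching the new tracked value after reading a.
δ(r1, d) = r1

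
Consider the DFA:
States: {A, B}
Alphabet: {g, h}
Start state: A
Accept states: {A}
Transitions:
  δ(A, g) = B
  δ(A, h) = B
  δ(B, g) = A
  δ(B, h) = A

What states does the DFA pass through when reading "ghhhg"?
read 'g': A → B
  read 'h': B → A
  read 'h': A → B
  read 'h': B → A
  read 'g': A → B
A -> B -> A -> B -> A -> B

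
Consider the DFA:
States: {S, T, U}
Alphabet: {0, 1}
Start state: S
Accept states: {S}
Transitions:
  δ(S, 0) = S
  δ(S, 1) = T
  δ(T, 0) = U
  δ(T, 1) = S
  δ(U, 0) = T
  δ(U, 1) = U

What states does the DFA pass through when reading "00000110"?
read '0': S → S
  read '0': S → S
  read '0': S → S
  read '0': S → S
  read '0': S → S
  read '1': S → T
  read '1': T → S
  read '0': S → S
S -> S -> S -> S -> S -> S -> T -> S -> S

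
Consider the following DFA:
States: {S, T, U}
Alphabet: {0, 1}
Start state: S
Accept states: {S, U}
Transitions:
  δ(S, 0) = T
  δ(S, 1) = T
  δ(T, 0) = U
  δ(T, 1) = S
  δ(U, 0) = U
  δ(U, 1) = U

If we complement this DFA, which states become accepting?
Complement accept states = All states \ Original accept states
= {S, T, U} \ {S, U}
{T}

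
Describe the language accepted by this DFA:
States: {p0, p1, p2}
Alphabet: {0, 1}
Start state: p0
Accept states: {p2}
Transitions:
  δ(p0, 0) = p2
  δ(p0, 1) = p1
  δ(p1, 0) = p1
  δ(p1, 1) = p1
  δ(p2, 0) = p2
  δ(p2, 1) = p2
Testing a few strings:
  '1' → reject
  '100' → reject
  '00' → accept
  '11' → reject
State roles: p0=no input read; p1=started with 1 (dead); p2=started with 0
All binary strings starting with 0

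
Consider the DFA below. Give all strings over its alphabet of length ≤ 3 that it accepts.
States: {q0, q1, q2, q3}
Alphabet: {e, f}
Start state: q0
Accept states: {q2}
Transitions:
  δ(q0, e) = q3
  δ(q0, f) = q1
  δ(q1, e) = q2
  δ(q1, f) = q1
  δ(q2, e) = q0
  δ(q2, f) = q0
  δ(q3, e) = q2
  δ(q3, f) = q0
ee, fe, ffe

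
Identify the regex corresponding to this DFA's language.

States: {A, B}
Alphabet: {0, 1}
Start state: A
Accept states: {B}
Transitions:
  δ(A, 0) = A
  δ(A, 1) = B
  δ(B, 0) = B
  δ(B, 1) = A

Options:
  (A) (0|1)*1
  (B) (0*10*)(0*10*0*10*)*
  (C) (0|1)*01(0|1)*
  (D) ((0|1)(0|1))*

Check each option against the DFA on short strings; one disagreement eliminates an option:
  (A) (0|1)*1: on '10' the DFA goes A → B → B and accepts (B ∈ Accept), but the regex does not match it → eliminate
  (B) (0*10*)(0*10*0*10*)*: agrees with the DFA on every string of length ≤ 6
  (C) (0|1)*01(0|1)*: on '1' the DFA goes A → B and accepts (B ∈ Accept), but the regex does not match it → eliminate
  (D) ((0|1)(0|1))*: on ε the DFA stays in A and rejects (A ∉ Accept), but the regex matches it → eliminate
Only (B) is consistent with the DFA.
(B) (0*10*)(0*10*0*10*)*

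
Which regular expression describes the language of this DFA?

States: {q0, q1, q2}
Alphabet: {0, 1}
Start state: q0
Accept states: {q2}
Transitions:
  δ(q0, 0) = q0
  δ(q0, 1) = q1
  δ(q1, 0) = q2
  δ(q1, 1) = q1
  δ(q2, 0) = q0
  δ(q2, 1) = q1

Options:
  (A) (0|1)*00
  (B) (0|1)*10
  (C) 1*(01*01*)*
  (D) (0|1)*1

Check each option against the DFA on short strings; one disagreement eliminates an option:
  (A) (0|1)*00: on '00' the DFA goes q0 → q0 → q0 and rejects (q0 ∉ Accept), but the regex matches it → eliminate
  (B) (0|1)*10: agrees with the DFA on every string of length ≤ 6
  (C) 1*(01*01*)*: on ε the DFA stays in q0 and rejects (q0 ∉ Accept), but the regex matches it → eliminate
  (D) (0|1)*1: on '1' the DFA goes q0 → q1 and rejects (q1 ∉ Accept), but the regex matches it → eliminate
Only (B) is consistent with the DFA.
(B) (0|1)*10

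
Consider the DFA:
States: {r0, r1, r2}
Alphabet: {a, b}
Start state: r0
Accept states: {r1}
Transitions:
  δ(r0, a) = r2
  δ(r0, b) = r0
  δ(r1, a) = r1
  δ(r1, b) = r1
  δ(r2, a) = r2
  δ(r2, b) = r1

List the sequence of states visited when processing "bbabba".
read 'b': r0 → r0
  read 'b': r0 → r0
  read 'a': r0 → r2
  read 'b': r2 → r1
  read 'b': r1 → r1
  read 'a': r1 → r1
r0 -> r0 -> r0 -> r2 -> r1 -> r1 -> r1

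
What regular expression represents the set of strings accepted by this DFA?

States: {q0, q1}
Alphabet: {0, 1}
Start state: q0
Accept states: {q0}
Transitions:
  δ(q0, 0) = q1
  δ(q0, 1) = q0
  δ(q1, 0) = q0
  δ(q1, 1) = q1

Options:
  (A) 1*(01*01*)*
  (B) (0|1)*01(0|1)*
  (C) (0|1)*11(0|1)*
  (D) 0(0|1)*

Check each option against the DFA on short strings; one disagreement eliminates an option:
  (A) 1*(01*01*)*: agrees with the DFA on every string of length ≤ 6
  (B) (0|1)*01(0|1)*: on ε the DFA stays in q0 and accepts (q0 ∈ Accept), but the regex does not match it → eliminate
  (C) (0|1)*11(0|1)*: on ε the DFA stays in q0 and accepts (q0 ∈ Accept), but the regex does not match it → eliminate
  (D) 0(0|1)*: on ε the DFA stays in q0 and accepts (q0 ∈ Accept), but the regex does not match it → eliminate
Only (A) is consistent with the DFA.
(A) 1*(01*01*)*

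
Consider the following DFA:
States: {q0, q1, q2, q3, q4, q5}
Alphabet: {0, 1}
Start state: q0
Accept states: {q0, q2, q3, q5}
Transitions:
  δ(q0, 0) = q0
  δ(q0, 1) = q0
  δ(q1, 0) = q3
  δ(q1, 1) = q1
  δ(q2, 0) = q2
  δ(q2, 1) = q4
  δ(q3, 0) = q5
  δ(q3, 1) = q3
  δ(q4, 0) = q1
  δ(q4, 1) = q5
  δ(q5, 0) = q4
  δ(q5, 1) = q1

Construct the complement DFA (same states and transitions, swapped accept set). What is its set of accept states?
Complement accept states = All states \ Original accept states
= {q0, q1, q2, q3, q4, q5} \ {q0, q2, q3, q5}
{q1, q4}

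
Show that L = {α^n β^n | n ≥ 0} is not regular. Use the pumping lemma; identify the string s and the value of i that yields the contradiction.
Assume L is regular with pumping length p. Idea: pumping the α-block changes the count balance.
Choose s = α^p β^p (length 2p ≥ p). By the pumping lemma, s = xyz with |xy| ≤ p, |y| > 0. So y = α^k for some k > 0 (since xy is entirely within the α's). Pumping gives xy²z = α^(p+k) β^p, which is not in L since p+k ≠ p.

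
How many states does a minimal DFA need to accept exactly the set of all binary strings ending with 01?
By Myhill–Nerode, count the distinguishable equivalence classes: 3 classes — one per longest suffix of the input that is a prefix of '01' (lengths 0 through 2); only the length-2 class is accepting.
3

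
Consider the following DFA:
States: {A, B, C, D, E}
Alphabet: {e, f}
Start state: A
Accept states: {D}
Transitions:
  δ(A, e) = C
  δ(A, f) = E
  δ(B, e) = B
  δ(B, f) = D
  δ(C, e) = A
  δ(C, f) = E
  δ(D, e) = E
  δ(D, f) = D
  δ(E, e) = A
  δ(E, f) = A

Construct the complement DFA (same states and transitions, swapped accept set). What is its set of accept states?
Complement accept states = All states \ Original accept states
= {A, B, C, D, E} \ {D}
{A, B, C, E}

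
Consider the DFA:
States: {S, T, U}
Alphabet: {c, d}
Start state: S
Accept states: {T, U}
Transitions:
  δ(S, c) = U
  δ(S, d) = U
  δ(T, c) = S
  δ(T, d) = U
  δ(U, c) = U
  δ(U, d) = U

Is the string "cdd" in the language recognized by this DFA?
Processing string "cdd":
  S --c--> U
  U --d--> U
  U --d--> U
Final state: U
Accept states: {T, U}
Yes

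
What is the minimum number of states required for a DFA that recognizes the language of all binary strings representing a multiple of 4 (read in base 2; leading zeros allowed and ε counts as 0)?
By Myhill–Nerode, count the distinguishable equivalence classes: three classes — value mod 4 is 0, 2, or odd (residues 1 and 3 are indistinguishable: 2r+b mod 4 depends only on r mod 2).
3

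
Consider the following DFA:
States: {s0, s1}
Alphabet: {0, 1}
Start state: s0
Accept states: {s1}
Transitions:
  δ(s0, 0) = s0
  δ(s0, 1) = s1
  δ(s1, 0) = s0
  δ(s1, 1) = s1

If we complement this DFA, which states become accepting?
Complement accept states = All states \ Original accept states
= {s0, s1} \ {s1}
{s0}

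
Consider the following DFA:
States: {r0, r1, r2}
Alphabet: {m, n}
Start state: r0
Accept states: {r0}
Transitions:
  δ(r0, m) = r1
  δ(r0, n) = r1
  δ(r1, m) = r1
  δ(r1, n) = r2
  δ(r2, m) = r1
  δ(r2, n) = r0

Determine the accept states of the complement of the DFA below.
Complement accept states = All states \ Original accept states
= {r0, r1, r2} \ {r0}
{r1, r2}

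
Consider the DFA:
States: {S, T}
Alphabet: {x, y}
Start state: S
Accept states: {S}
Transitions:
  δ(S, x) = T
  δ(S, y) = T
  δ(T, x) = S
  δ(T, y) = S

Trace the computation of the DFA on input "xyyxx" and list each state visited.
read 'x': S → T
  read 'y': T → S
  read 'y': S → T
  read 'x': T → S
  read 'x': S → T
S -> T -> S -> T -> S -> T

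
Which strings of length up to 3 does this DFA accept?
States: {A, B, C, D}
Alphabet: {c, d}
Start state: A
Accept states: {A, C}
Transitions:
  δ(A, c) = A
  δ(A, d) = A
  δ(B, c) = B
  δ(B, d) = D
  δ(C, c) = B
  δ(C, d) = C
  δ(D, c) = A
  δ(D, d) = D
ε, c, d, cc, cd, dc, dd, ccc, ccd, cdc, cdd, dcc, dcd, ddc, ddd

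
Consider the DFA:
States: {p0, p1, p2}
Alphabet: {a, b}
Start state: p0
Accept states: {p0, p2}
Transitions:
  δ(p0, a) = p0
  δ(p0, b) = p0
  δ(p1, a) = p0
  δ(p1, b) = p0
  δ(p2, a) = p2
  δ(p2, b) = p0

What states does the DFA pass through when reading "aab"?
read 'a': p0 → p0
  read 'a': p0 → p0
  read 'b': p0 → p0
p0 -> p0 -> p0 -> p0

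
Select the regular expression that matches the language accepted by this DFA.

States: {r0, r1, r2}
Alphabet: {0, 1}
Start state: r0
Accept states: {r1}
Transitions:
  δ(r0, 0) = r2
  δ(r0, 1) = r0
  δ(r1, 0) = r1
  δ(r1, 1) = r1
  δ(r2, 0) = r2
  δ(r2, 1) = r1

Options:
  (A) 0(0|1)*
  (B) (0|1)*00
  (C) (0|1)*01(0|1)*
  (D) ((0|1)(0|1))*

Check each option against the DFA on short strings; one disagreement eliminates an option:
  (A) 0(0|1)*: on '0' the DFA goes r0 → r2 and rejects (r2 ∉ Accept), but the regex matches it → eliminate
  (B) (0|1)*00: on '00' the DFA goes r0 → r2 → r2 and rejects (r2 ∉ Accept), but the regex matches it → eliminate
  (C) (0|1)*01(0|1)*: agrees with the DFA on every string of length ≤ 6
  (D) ((0|1)(0|1))*: on ε the DFA stays in r0 and rejects (r0 ∉ Accept), but the regex matches it → eliminate
Only (C) is consistent with the DFA.
(C) (0|1)*01(0|1)*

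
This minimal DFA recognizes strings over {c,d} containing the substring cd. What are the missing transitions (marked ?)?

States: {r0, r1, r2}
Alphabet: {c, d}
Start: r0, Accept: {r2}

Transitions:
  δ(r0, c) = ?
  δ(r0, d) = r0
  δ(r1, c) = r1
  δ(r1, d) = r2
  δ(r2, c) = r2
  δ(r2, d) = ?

From the language and accept set, identify what each state tracks — r0: no c seen yet; r1: seen a c, waiting for d; r2: substring cd seen.
Each missing δ(q, a) is the state matching the new tracked value after reading a.
δ(r0, c) = r1; δ(r2, d) = r2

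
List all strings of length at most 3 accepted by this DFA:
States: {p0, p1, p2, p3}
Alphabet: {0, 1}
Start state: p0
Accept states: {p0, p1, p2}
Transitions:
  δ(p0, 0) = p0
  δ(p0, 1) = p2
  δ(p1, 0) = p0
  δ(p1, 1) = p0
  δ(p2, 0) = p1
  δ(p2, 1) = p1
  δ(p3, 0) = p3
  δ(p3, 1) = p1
ε, 0, 1, 00, 01, 10, 11, 000, 001, 010, 011, 100, 101, 110, 111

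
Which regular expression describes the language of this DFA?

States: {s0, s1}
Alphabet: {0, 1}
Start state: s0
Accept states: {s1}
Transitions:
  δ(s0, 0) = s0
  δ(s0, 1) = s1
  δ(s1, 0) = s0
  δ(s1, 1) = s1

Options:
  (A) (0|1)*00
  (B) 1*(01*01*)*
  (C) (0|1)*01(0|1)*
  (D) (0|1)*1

Check each option against the DFA on short strings; one disagreement eliminates an option:
  (A) (0|1)*00: on '1' the DFA goes s0 → s1 and accepts (s1 ∈ Accept), but the regex does not match it → eliminate
  (B) 1*(01*01*)*: on ε the DFA stays in s0 and rejects (s0 ∉ Accept), but the regex matches it → eliminate
  (C) (0|1)*01(0|1)*: on '1' the DFA goes s0 → s1 and accepts (s1 ∈ Accept), but the regex does not match it → eliminate
  (D) (0|1)*1: agrees with the DFA on every string of length ≤ 6
Only (D) is consistent with the DFA.
(D) (0|1)*1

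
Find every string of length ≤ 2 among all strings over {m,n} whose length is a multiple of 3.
ε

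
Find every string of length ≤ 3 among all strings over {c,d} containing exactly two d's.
dd, cdd, dcd, ddc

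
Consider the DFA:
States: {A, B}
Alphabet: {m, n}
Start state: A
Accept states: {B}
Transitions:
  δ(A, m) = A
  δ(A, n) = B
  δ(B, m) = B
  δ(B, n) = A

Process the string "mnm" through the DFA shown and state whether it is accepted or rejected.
Processing string "mnm":
  A --m--> A
  A --n--> B
  B --m--> B
Final state: B
Accept states: {B}
Yes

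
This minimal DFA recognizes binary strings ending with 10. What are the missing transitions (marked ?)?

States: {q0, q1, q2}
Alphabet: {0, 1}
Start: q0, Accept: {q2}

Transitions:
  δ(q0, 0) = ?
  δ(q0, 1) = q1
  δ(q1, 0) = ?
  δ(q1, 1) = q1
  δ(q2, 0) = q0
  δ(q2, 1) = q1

From the language and accept set, identify what each state tracks — q0: no suffix match; q1: one trailing 1; q2: suffix is 10.
Each missing δ(q, a) is the state matching the new tracked value after reading a.
δ(q0, 0) = q0; δ(q1, 0) = q2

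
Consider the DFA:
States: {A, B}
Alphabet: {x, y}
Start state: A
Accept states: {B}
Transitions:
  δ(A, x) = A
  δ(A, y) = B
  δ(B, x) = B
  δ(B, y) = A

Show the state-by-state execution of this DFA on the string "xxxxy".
read 'x': A → A
  read 'x': A → A
  read 'x': A → A
  read 'x': A → A
  read 'y': A → B
A -> A -> A -> A -> A -> B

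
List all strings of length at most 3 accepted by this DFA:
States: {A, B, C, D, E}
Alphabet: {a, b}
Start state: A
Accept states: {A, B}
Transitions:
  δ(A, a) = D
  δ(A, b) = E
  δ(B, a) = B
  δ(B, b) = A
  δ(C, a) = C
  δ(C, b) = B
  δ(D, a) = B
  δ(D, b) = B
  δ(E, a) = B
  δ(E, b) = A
ε, aa, ab, ba, bb, aaa, aab, aba, abb, baa, bab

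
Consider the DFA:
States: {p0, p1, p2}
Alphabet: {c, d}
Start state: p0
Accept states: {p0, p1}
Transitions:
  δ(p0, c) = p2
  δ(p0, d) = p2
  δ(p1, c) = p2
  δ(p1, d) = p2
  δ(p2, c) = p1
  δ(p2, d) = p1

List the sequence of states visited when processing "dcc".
read 'd': p0 → p2
  read 'c': p2 → p1
  read 'c': p1 → p2
p0 -> p2 -> p1 -> p2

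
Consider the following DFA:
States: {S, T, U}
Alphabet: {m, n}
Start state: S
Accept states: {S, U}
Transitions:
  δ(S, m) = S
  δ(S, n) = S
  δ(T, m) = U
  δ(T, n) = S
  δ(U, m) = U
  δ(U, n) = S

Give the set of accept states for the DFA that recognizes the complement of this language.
Complement accept states = All states \ Original accept states
= {S, T, U} \ {S, U}
{T}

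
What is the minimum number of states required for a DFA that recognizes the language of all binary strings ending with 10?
By Myhill–Nerode, count the distinguishable equivalence classes: three classes — suffix matches ε, 1, or 10.
3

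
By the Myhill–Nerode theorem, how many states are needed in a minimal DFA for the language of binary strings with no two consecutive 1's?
By Myhill–Nerode, count the distinguishable equivalence classes: three classes — safe with last≠1 / safe with last=1 / 11 seen (dead).
3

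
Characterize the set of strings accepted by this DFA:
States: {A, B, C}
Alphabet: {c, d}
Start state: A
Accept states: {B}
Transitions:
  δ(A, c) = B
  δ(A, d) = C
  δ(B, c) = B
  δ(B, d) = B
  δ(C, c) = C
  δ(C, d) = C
Testing a few strings:
  'd' → reject
  'c' → accept
  'cd' → accept
  'dc' → reject
State roles: A=no input read; B=started with c; C=started with d (dead)
All strings over {c,d} starting with c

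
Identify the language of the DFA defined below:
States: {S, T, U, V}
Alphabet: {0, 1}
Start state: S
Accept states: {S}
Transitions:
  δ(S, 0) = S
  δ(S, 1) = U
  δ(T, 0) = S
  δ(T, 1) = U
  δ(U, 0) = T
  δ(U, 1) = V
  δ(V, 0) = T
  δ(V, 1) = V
Testing a few strings:
  '1' → reject
  '10' → reject
  '011' → reject
  '101' → reject
State roles: S=value ≡ 0 (mod 4); T=value ≡ 2 (mod 4); U=value ≡ 1 (mod 4); V=value ≡ 3 (mod 4)
All binary strings representing a multiple of 4 (read in base 2; leading zeros allowed and ε counts as 0)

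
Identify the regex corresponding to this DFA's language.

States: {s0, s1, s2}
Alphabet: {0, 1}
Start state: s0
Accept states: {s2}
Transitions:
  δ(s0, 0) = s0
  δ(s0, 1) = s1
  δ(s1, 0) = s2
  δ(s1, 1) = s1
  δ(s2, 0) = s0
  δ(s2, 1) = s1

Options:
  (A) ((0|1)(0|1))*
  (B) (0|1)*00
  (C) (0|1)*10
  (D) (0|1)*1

Check each option against the DFA on short strings; one disagreement eliminates an option:
  (A) ((0|1)(0|1))*: on ε the DFA stays in s0 and rejects (s0 ∉ Accept), but the regex matches it → eliminate
  (B) (0|1)*00: on '00' the DFA goes s0 → s0 → s0 and rejects (s0 ∉ Accept), but the regex matches it → eliminate
  (C) (0|1)*10: agrees with the DFA on every string of length ≤ 6
  (D) (0|1)*1: on '1' the DFA goes s0 → s1 and rejects (s1 ∉ Accept), but the regex matches it → eliminate
Only (C) is consistent with the DFA.
(C) (0|1)*10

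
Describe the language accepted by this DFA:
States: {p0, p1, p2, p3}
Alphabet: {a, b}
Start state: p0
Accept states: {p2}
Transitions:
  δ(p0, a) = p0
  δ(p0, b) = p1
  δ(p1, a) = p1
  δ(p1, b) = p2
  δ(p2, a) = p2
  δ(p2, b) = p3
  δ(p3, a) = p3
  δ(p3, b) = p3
Testing a few strings:
  'b' → reject
  'a' → reject
  'aa' → reject
  'baa' → reject
State roles: p0=zero b's; p1=one b; p2=two b's; p3=≥ three b's (dead)
All strings over {a,b} containing exactly two b's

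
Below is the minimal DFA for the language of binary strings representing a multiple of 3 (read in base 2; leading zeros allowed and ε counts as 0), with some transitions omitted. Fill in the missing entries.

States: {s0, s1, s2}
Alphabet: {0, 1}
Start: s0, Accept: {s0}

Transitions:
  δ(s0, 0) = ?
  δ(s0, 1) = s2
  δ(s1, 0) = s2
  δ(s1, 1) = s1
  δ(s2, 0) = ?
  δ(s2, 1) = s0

From the language and accept set, identify what each state tracks — s0: value ≡ 0 (mod 3); s1: value ≡ 2 (mod 3); s2: value ≡ 1 (mod 3).
Each missing δ(q, a) is the state matching the new tracked value after reading a.
δ(s0, 0) = s0; δ(s2, 0) = s1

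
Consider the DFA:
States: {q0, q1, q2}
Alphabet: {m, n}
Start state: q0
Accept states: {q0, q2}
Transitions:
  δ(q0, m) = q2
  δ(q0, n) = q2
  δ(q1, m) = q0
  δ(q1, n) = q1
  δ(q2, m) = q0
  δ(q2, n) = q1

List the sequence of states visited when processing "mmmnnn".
read 'm': q0 → q2
  read 'm': q2 → q0
  read 'm': q0 → q2
  read 'n': q2 → q1
  read 'n': q1 → q1
  read 'n': q1 → q1
q0 -> q2 -> q0 -> q2 -> q1 -> q1 -> q1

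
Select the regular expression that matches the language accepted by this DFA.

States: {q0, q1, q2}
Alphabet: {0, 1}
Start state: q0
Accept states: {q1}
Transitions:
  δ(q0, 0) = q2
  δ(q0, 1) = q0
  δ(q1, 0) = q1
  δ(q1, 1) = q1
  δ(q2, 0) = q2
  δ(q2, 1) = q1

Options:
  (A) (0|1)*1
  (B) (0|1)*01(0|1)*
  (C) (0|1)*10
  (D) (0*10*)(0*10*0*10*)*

Check each option against the DFA on short strings; one disagreement eliminates an option:
  (A) (0|1)*1: on '1' the DFA goes q0 → q0 and rejects (q0 ∉ Accept), but the regex matches it → eliminate
  (B) (0|1)*01(0|1)*: agrees with the DFA on every string of length ≤ 6
  (C) (0|1)*10: on '01' the DFA goes q0 → q2 → q1 and accepts (q1 ∈ Accept), but the regex does not match it → eliminate
  (D) (0*10*)(0*10*0*10*)*: on '1' the DFA goes q0 → q0 and rejects (q0 ∉ Accept), but the regex matches it → eliminate
Only (B) is consistent with the DFA.
(B) (0|1)*01(0|1)*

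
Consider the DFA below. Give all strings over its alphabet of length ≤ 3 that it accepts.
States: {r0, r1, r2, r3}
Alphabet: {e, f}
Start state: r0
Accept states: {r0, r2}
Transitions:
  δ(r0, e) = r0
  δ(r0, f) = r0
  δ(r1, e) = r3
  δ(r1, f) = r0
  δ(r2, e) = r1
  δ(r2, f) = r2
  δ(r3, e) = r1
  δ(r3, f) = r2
ε, e, f, ee, ef, fe, ff, eee, eef, efe, eff, fee, fef, ffe, fff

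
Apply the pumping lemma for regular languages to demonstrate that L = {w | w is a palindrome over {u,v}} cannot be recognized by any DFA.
Assume L is regular with pumping length p. Idea: pumping the leading u-block breaks the symmetry.
Choose s = u^p v u^p (a palindrome of length 2p+1 ≥ p). By the pumping lemma, s = xyz with |xy| ≤ p, |y| > 0, so y = u^k with k > 0 (xy lies entirely in the first u^p). Then xy²z = u^(p+k) v u^p, which is not a palindrome since p+k ≠ p.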